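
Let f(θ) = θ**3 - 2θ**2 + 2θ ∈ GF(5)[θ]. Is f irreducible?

No

Check for roots in GF(5): f(0) = 0 → root; f(1) = 1; f(2) = 4; f(3) = 0 → root; f(4) = 0 → root.
f(0) = 0, so (θ) divides f(θ); f is reducible.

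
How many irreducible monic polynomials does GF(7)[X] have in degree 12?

1153430600

Gauss's count: N_{7}(12) = (1/12) Σ_{d|12} μ(12/d)·7^d.
Divisors of 12: 1, 2, 3, 4, 6, 12; μ(12/d) for each: 0, 1, 0, -1, -1, 1.
Σ = 7^2 − 7^4 − 7^6 + 7^12 = 13841167200.
N = 13841167200/12 = 1153430600.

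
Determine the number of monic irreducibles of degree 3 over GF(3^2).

240

By the necklace-counting formula, N_9(3) = (1/3) Σ_{d|3} μ(3/d)·9^d.
Divisors of 3: 1, 3; μ(3/d) for each: -1, 1.
Σ = − 9^1 + 9^3 = 720.
N = 720/3 = 240.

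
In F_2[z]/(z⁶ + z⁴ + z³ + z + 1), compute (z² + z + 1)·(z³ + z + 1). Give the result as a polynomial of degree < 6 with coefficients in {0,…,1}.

Multiply in F_2[z]: (z² + z + 1)·(z³ + z + 1) = z⁵ + z⁴ + 1.
Reduced: z⁵ + z⁴ + 1.

z^5 + z^4 + 1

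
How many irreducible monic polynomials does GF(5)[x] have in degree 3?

40

The number of monic irreducibles of degree 3 over GF(5) is (1/3)·Σ_{d∣3} μ(3/d) 5^d.
Divisors of 3: 1, 3; μ(3/d) for each: -1, 1.
Σ = − 5^1 + 5^3 = 120.
N = 120/3 = 40.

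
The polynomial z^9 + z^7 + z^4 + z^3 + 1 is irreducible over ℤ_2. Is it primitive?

No

Write f(z) = z^9 + z^7 + z^4 + z^3 + 1.
|GF(2^9)^×| = 2^9 − 1 = 511. Prime factorization: 511 = 7·73.
f is primitive ⇔ z has order 511 in GF(2)[z]/(f), i.e. z^(511/q) ≠ 1 for each prime q | 511.
z^(73) mod f = 1
z^(7) mod f = z^7.
Since z^(73) = 1, the order of z divides 73 < 511; not primitive.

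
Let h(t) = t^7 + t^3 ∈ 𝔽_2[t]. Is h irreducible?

Check for roots in 𝔽_2: h(0) = 0 → root; h(1) = 0 → root.
h(0) = 0, so (t) divides h(t); h is reducible.

No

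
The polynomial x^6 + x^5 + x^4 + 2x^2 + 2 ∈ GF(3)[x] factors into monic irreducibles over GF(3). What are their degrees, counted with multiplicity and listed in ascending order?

Write h(x) = x^6 + x^5 + x^4 + 2x^2 + 2.
Roots in GF(3): h(0) = 2; h(1) = 1; h(2) = 2.
Complete factorization: h(x) = (x^6 + x^5 + x^4 + 2x^2 + 2).
Factor degrees with multiplicity: 6 = 6.

6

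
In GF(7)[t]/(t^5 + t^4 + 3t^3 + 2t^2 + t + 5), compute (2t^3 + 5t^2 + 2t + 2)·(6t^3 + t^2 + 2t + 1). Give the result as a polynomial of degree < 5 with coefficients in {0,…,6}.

5t^3 + t^2 + 3t

Multiply in GF(7)[t]: (2t^3 + 5t^2 + 2t + 2)·(6t^3 + t^2 + 2t + 1) = 5t^6 + 4t^5 + 5t^3 + 4t^2 + 6t + 2.
Reduce using t^5 ≡ 6t^4 + 4t^3 + 5t^2 + 6t + 2 (mod t^5 + t^4 + 3t^3 + 2t^2 + t + 5).
Reduced: 5t^3 + t^2 + 3t.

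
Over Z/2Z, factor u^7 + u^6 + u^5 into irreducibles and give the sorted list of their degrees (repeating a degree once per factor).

Write h(u) = u^7 + u^6 + u^5.
Roots in Z/2Z: h(0) = 0 → root; h(1) = 1.
Linear factors from roots: (u).
Complete factorization: h(u) = (u)^5·(u^2 + u + 1).
Factor degrees with multiplicity: 1 + 1 + 1 + 1 + 1 + 2 = 7.

1, 1, 1, 1, 1, 2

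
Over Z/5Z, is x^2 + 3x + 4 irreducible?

Yes

Write h(x) = x^2 + 3x + 4.
Check for roots in Z/5Z: h(0) = 4; h(1) = 3; h(2) = 4; h(3) = 2; h(4) = 2.
No roots. A degree-2 polynomial over a field with no linear factor is irreducible.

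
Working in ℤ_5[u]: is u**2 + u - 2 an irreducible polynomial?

Write g(u) = u**2 + u - 2.
Check for roots in ℤ_5: g(0) = 3; g(1) = 0 → root; g(2) = 4; g(3) = 0 → root; g(4) = 3.
g(1) = 0, so (u − 1) divides g(u); g is reducible.

No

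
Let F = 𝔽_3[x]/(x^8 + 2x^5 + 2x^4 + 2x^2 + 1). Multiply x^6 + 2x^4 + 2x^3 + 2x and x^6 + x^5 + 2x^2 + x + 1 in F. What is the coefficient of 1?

Multiply in 𝔽_3[x]: (x^6 + 2x^4 + 2x^3 + 2x)·(x^6 + x^5 + 2x^2 + x + 1) = x^12 + x^11 + 2x^10 + x^9 + x^8 + x^6 + x^4 + 2x^2 + 2x.
Reduce using x^8 ≡ x^5 + x^4 + x^2 + 2 (mod x^8 + 2x^5 + 2x^4 + 2x^2 + 1).
Reduced: 2x^4 + x^3.

0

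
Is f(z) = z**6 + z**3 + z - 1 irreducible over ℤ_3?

Check for roots in ℤ_3: f(0) = 2; f(1) = 2; f(2) = 1.
No roots, so no linear factors.
Monic irreducibles of degree 2 over GF(3): z**2 + 1, z**2 + z - 1, z**2 - z - 1.
None of them divide f (all give nonzero remainder).
Degree-3 irreducible divisors: test the 8 monic irreducibles of degree 3 over GF(3).
None of them divide f (all give nonzero remainder).
No irreducible factor of degree ≤ 3 exists, so f is irreducible over GF(3).

Yes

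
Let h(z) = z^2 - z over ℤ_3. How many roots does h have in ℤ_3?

2

Evaluate at each of the 3 elements of ℤ_3:
h(0) = 0 → root; h(1) = 0 → root; h(2) = 2.
Roots: {0, 1}.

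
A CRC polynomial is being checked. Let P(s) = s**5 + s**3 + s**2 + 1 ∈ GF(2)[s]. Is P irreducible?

No

Check for roots in GF(2): P(0) = 1; P(1) = 0 → root.
P(1) = 0, so (s − 1) divides P(s); P is reducible.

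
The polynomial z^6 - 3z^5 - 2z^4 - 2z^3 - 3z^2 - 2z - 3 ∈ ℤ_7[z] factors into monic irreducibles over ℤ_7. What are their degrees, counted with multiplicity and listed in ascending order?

1, 1, 1, 1, 2

Write g(z) = z^6 - 3z^5 - 2z^4 - 2z^3 - 3z^2 - 2z - 3.
Linear factors from roots: (z - 1), (z - 3), (z + 2), (z + 1).
Complete factorization: g(z) = (z + 1)·(z + 2)·(z - 3)·(z - 1)·(z^2 - 2z + 3).
Factor degrees with multiplicity: 1 + 1 + 1 + 1 + 2 = 6.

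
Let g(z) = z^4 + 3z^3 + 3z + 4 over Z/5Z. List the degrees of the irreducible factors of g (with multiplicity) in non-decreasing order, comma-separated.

Roots in Z/5Z: g(0) = 4; g(1) = 1; g(2) = 0 → root; g(3) = 0 → root; g(4) = 4.
Linear factors from roots: (z + 3), (z + 2).
Complete factorization: g(z) = (z + 2)·(z + 3)·(z^2 + 3z + 4).
Factor degrees with multiplicity: 1 + 1 + 2 = 4.

1, 1, 2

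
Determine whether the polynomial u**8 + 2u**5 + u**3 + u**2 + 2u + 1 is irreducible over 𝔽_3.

Yes

Write g(u) = u**8 + 2u**5 + u**3 + u**2 + 2u + 1.
Check for roots in 𝔽_3: g(0) = 1; g(1) = 2; g(2) = 1.
No roots, so no linear factors.
Monic irreducibles of degree 2 over GF(3): u**2 + 1, u**2 + u + 2, u**2 + 2u + 2.
None of them divide g (all give nonzero remainder).
Degree-3 irreducible divisors: test the 8 monic irreducibles of degree 3 over GF(3).
None of them divide g (all give nonzero remainder).
Degree-4 irreducible divisors: test the 18 monic irreducibles of degree 4 over GF(3).
None of them divide g (all give nonzero remainder).
No irreducible factor of degree ≤ 4 exists, so g is irreducible over GF(3).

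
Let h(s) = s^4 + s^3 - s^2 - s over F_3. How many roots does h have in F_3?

Evaluate at each of the 3 elements of F_3:
h(0) = 0 → root; h(1) = 0 → root; h(2) = 0 → root.
Roots: {0, 1, 2}.

3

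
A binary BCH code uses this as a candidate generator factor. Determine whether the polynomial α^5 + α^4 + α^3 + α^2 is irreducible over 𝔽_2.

Write f(α) = α^5 + α^4 + α^3 + α^2.
Check for roots in 𝔽_2: f(0) = 0 → root; f(1) = 0 → root.
f(0) = 0, so (α) divides f(α); f is reducible.

No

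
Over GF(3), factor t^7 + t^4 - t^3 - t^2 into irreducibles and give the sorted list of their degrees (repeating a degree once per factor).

Write f(t) = t^7 + t^4 - t^3 - t^2.
Roots in GF(3): f(0) = 0 → root; f(1) = 0 → root; f(2) = 0 → root.
Linear factors from roots: (t), (t - 1), (t + 1).
Complete factorization: f(t) = (t + 1)·(t)^2·(t - 1)^2·(t^2 + t - 1).
Factor degrees with multiplicity: 1 + 1 + 1 + 1 + 1 + 2 = 7.

1, 1, 1, 1, 1, 2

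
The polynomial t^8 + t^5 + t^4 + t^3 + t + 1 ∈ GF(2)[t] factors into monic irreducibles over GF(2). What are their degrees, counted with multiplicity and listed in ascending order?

Write g(t) = t^8 + t^5 + t^4 + t^3 + t + 1.
Roots in GF(2): g(0) = 1; g(1) = 0 → root.
Linear factors from roots: (t + 1).
Complete factorization: g(t) = (t + 1)·(t^2 + t + 1)^2·(t^3 + t^2 + 1).
Factor degrees with multiplicity: 1 + 2 + 2 + 3 = 8.

1, 2, 2, 3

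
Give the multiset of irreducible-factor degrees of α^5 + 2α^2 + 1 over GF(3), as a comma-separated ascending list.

Write g(α) = α^5 + 2α^2 + 1.
Roots in GF(3): g(0) = 1; g(1) = 1; g(2) = 2.
Complete factorization: g(α) = (α^2 + α + 2)·(α^3 + 2α^2 + 2α + 2).
Factor degrees with multiplicity: 2 + 3 = 5.

2, 3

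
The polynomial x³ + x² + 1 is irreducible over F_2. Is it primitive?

Write f(x) = x³ + x² + 1.
|GF(2^3)^×| = 2^3 − 1 = 7. Prime factorization: 7 = 7.
f is primitive ⇔ x has order 7 in GF(2)[x]/(f), i.e. x^(7/q) ≠ 1 for each prime q | 7.
x^(1) mod f = x.
None equal 1, so x has full order 7; f is primitive.

Yes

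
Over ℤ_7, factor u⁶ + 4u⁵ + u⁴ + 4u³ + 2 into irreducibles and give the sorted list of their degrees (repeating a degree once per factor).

Write g(u) = u⁶ + 4u⁵ + u⁴ + 4u³ + 2.
Complete factorization: g(u) = (u⁶ + 4u⁵ + u⁴ + 4u³ + 2).
Factor degrees with multiplicity: 6 = 6.

6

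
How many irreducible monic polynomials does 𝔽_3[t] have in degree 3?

8

The number of monic irreducibles of degree 3 over GF(3) is (1/3)·Σ_{d∣3} μ(3/d) 3^d.
Divisors of 3: 1, 3; μ(3/d) for each: -1, 1.
Σ = − 3^1 + 3^3 = 24.
N = 24/3 = 8.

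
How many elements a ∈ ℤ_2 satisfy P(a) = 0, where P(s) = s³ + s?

2

Evaluate at each of the 2 elements of ℤ_2:
P(0) = 0 → root; P(1) = 0 → root.
Roots: {0, 1}.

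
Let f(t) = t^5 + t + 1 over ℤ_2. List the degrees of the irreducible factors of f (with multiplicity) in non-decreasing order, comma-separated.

2, 3

Roots in ℤ_2: f(0) = 1; f(1) = 1.
Complete factorization: f(t) = (t^2 + t + 1)·(t^3 + t^2 + 1).
Factor degrees with multiplicity: 2 + 3 = 5.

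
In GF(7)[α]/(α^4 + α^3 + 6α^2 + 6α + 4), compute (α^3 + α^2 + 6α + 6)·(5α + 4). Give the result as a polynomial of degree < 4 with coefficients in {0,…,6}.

Multiply in GF(7)[α]: (α^3 + α^2 + 6α + 6)·(5α + 4) = 5α^4 + 2α^3 + 6α^2 + 5α + 3.
Reduce using α^4 ≡ 6α^3 + α^2 + α + 3 (mod α^4 + α^3 + 6α^2 + 6α + 4).
Reduced: 4α^3 + 4α^2 + 3α + 4.

4α^3 + 4α^2 + 3α + 4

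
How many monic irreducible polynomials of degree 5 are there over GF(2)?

x^(2^5) − x is the product of all monic irreducibles of degree dividing 5; Möbius inversion gives N = (1/5) Σ μ(5/d)·2^d.
Divisors of 5: 1, 5; μ(5/d) for each: -1, 1.
Σ = − 2^1 + 2^5 = 30.
N = 30/5 = 6.

6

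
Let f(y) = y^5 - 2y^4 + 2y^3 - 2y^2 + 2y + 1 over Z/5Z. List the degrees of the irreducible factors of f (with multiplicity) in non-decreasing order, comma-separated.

Roots in Z/5Z: f(0) = 1; f(1) = 2; f(2) = 3; f(3) = 4; f(4) = 2.
Complete factorization: f(y) = (y^5 - 2y^4 + 2y^3 - 2y^2 + 2y + 1).
Factor degrees with multiplicity: 5 = 5.

5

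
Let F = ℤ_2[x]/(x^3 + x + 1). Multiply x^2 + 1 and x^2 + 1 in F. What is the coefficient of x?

1

Multiply in ℤ_2[x]: (x^2 + 1)·(x^2 + 1) = x^4 + 1.
Reduce using x^3 ≡ x + 1 (mod x^3 + x + 1).
Reduced: x^2 + x + 1.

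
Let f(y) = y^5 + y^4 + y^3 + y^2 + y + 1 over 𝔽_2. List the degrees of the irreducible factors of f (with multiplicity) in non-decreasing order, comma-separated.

Roots in 𝔽_2: f(0) = 1; f(1) = 0 → root.
Linear factors from roots: (y + 1).
Complete factorization: f(y) = (y + 1)·(y^2 + y + 1)^2.
Factor degrees with multiplicity: 1 + 2 + 2 = 5.

1, 2, 2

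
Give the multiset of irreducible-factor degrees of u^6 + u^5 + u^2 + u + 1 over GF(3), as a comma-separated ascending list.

Write h(u) = u^6 + u^5 + u^2 + u + 1.
Roots in GF(3): h(0) = 1; h(1) = 2; h(2) = 1.
Complete factorization: h(u) = (u^6 + u^5 + u^2 + u + 1).
Factor degrees with multiplicity: 6 = 6.

6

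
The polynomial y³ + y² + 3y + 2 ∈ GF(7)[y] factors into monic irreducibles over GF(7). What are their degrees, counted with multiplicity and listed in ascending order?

Write f(y) = y³ + y² + 3y + 2.
Linear factors from roots: (y + 6).
Complete factorization: f(y) = (y + 6)·(y² + 2y + 5).
Factor degrees with multiplicity: 1 + 2 = 3.

1, 2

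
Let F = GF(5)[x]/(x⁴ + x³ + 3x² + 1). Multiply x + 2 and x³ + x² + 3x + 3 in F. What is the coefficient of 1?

Multiply in GF(5)[x]: (x + 2)·(x³ + x² + 3x + 3) = x⁴ + 3x³ + 4x + 1.
Reduce using x⁴ ≡ 4x³ + 2x² + 4 (mod x⁴ + x³ + 3x² + 1).
Reduced: 2x³ + 2x² + 4x.

0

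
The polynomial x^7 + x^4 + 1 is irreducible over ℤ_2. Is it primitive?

Write f(x) = x^7 + x^4 + 1.
|GF(2^7)^×| = 2^7 − 1 = 127. Prime factorization: 127 = 127.
f is primitive ⇔ x has order 127 in GF(2)[x]/(f), i.e. x^(127/q) ≠ 1 for each prime q | 127.
x^(1) mod f = x.
None equal 1, so x has full order 127; f is primitive.

Yes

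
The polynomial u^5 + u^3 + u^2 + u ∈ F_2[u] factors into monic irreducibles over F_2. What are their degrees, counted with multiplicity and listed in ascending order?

Write h(u) = u^5 + u^3 + u^2 + u.
Roots in F_2: h(0) = 0 → root; h(1) = 0 → root.
Linear factors from roots: (u), (u + 1).
Complete factorization: h(u) = (u)·(u + 1)·(u^3 + u^2 + 1).
Factor degrees with multiplicity: 1 + 1 + 3 = 5.

1, 1, 3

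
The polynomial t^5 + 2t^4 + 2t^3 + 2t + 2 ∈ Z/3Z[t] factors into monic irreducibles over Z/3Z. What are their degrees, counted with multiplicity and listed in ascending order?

Write h(t) = t^5 + 2t^4 + 2t^3 + 2t + 2.
Roots in Z/3Z: h(0) = 2; h(1) = 0 → root; h(2) = 2.
Linear factors from roots: (t + 2).
Complete factorization: h(t) = (t + 2)^2·(t^3 + t^2 + 2).
Factor degrees with multiplicity: 1 + 1 + 3 = 5.

1, 1, 3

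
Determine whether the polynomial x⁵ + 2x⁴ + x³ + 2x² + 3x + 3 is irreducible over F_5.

Yes

Write P(x) = x⁵ + 2x⁴ + x³ + 2x² + 3x + 3.
Check for roots in F_5: P(0) = 3; P(1) = 2; P(2) = 4; P(3) = 2; P(4) = 2.
No roots, so no linear factors.
Degree-2 irreducible divisors: test the 10 monic irreducibles of degree 2 over GF(5).
None of them divide P (all give nonzero remainder).
No irreducible factor of degree ≤ 2 exists, so P is irreducible over GF(5).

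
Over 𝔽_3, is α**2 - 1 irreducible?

No

Write g(α) = α**2 - 1.
Check for roots in 𝔽_3: g(0) = 2; g(1) = 0 → root; g(2) = 0 → root.
g(1) = 0, so (α − 1) divides g(α); g is reducible.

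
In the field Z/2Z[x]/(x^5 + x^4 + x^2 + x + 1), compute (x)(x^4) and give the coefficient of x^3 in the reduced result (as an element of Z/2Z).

0

Multiply in Z/2Z[x]: (x)·(x^4) = x^5.
Reduce using x^5 ≡ x^4 + x^2 + x + 1 (mod x^5 + x^4 + x^2 + x + 1).
Reduced: x^4 + x^2 + x + 1.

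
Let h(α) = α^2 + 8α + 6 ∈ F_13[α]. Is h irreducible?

Check each element of F_13 for a root: h(0)=6, h(1)=2, h(2)=0, h(3)=0, h(4)=2, h(5)=6, h(6)=12, h(7)=7, h(8)=4, h(9)=3, h(10)=4, h(11)=7, h(12)=12.
h(2) = 0, so (α − 2) divides h(α); h is reducible.

No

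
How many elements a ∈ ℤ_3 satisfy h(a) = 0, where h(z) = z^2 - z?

2

Evaluate at each of the 3 elements of ℤ_3:
h(0) = 0 → root; h(1) = 0 → root; h(2) = 2.
Roots: {0, 1}.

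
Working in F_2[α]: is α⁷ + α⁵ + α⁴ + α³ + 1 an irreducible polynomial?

Write P(α) = α⁷ + α⁵ + α⁴ + α³ + 1.
Check for roots in F_2: P(0) = 1; P(1) = 1.
No roots, so no linear factors.
Monic irreducibles of degree 2 over GF(2): α² + α + 1.
None of them divide P (all give nonzero remainder).
Monic irreducibles of degree 3 over GF(2): α³ + α + 1, α³ + α² + 1.
None of them divide P (all give nonzero remainder).
No irreducible factor of degree ≤ 3 exists, so P is irreducible over GF(2).

Yes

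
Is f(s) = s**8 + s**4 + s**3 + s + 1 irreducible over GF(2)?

Yes

Check for roots in GF(2): f(0) = 1; f(1) = 1.
No roots, so no linear factors.
Monic irreducibles of degree 2 over GF(2): s**2 + s + 1.
None of them divide f (all give nonzero remainder).
Monic irreducibles of degree 3 over GF(2): s**3 + s + 1, s**3 + s**2 + 1.
None of them divide f (all give nonzero remainder).
Monic irreducibles of degree 4 over GF(2): s**4 + s + 1, s**4 + s**3 + 1, s**4 + s**3 + s**2 + s + 1.
None of them divide f (all give nonzero remainder).
No irreducible factor of degree ≤ 4 exists, so f is irreducible over GF(2).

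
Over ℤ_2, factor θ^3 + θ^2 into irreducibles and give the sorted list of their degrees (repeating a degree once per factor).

Write h(θ) = θ^3 + θ^2.
Roots in ℤ_2: h(0) = 0 → root; h(1) = 0 → root.
Linear factors from roots: (θ), (θ + 1).
Complete factorization: h(θ) = (θ + 1)·(θ)^2.
Factor degrees with multiplicity: 1 + 1 + 1 = 3.

1, 1, 1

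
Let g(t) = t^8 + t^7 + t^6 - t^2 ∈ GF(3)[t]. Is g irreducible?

No

Check for roots in GF(3): g(0) = 0 → root; g(1) = 2; g(2) = 0 → root.
g(0) = 0, so (t) divides g(t); g is reducible.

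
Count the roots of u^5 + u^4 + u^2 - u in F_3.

Write P(u) = u^5 + u^4 + u^2 - u.
Evaluate at each of the 3 elements of F_3:
P(0) = 0 → root; P(1) = 2; P(2) = 2.
Roots: {0}.

1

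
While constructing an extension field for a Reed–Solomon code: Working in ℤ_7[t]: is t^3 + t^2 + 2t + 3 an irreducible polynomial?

No

Write f(t) = t^3 + t^2 + 2t + 3.
Check for roots in ℤ_7: f(0) = 3; f(1) = 0 → root; f(2) = 5; f(3) = 3; f(4) = 0 → root; f(5) = 2; f(6) = 1.
f(1) = 0, so (t − 1) divides f(t); f is reducible.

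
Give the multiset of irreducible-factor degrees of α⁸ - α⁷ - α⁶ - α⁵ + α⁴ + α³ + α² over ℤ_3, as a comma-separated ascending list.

Write f(α) = α⁸ - α⁷ - α⁶ - α⁵ + α⁴ + α³ + α².
Roots in ℤ_3: f(0) = 0 → root; f(1) = 1; f(2) = 0 → root.
Linear factors from roots: (α), (α + 1).
Complete factorization: f(α) = (α + 1)·(α)^2·(α² + α - 1)·(α³ - α - 1).
Factor degrees with multiplicity: 1 + 1 + 1 + 2 + 3 = 8.

1, 1, 1, 2, 3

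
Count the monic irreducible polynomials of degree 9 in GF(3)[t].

2184

x^(3^9) − x is the product of all monic irreducibles of degree dividing 9; Möbius inversion gives N = (1/9) Σ μ(9/d)·3^d.
Divisors of 9: 1, 3, 9; μ(9/d) for each: 0, -1, 1.
Σ = − 3^3 + 3^9 = 19656.
N = 19656/9 = 2184.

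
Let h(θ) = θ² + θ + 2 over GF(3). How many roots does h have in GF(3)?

Evaluate at each of the 3 elements of GF(3):
h(0) = 2; h(1) = 1; h(2) = 2.
No element is a root.

0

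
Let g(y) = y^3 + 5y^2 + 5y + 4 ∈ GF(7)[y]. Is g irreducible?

Check for roots in GF(7): g(0) = 4; g(1) = 1; g(2) = 0 → root; g(3) = 0 → root; g(4) = 0 → root; g(5) = 6; g(6) = 3.
g(2) = 0, so (y − 2) divides g(y); g is reducible.

No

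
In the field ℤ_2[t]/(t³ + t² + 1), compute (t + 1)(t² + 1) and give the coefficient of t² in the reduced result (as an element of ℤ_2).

0

Multiply in ℤ_2[t]: (t + 1)·(t² + 1) = t³ + t² + t + 1.
Reduce using t³ ≡ t² + 1 (mod t³ + t² + 1).
Reduced: t.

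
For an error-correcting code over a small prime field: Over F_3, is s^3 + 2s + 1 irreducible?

Yes

Write g(s) = s^3 + 2s + 1.
Check for roots in F_3: g(0) = 1; g(1) = 1; g(2) = 1.
No roots. A degree-3 polynomial over a field with no linear factor is irreducible.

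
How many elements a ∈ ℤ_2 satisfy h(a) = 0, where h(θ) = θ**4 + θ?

Evaluate at each of the 2 elements of ℤ_2:
h(0) = 0 → root; h(1) = 0 → root.
Roots: {0, 1}.

2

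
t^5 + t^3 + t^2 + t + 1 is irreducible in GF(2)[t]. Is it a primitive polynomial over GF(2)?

Yes

Write f(t) = t^5 + t^3 + t^2 + t + 1.
|GF(2^5)^×| = 2^5 − 1 = 31. Prime factorization: 31 = 31.
f is primitive ⇔ t has order 31 in GF(2)[t]/(f), i.e. t^(31/q) ≠ 1 for each prime q | 31.
t^(1) mod f = t.
None equal 1, so t has full order 31; f is primitive.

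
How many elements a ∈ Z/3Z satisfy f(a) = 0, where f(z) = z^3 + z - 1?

Evaluate at each of the 3 elements of Z/3Z:
f(0) = 2; f(1) = 1; f(2) = 0 → root.
Roots: {2}.

1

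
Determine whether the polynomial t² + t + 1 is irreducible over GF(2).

Write f(t) = t² + t + 1.
Check for roots in GF(2): f(0) = 1; f(1) = 1.
No roots. A degree-2 polynomial over a field with no linear factor is irreducible.

Yes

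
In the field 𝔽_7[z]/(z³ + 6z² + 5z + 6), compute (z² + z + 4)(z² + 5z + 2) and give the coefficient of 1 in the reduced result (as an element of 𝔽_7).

1

Multiply in 𝔽_7[z]: (z² + z + 4)·(z² + 5z + 2) = z⁴ + 6z³ + 4z² + z + 1.
Reduce using z³ ≡ z² + 2z + 1 (mod z³ + 6z² + 5z + 6).
Reduced: 6z² + 2z + 1.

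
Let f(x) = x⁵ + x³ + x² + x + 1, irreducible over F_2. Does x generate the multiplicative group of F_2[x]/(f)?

Yes

|GF(2^5)^×| = 2^5 − 1 = 31. Prime factorization: 31 = 31.
f is primitive ⇔ x has order 31 in GF(2)[x]/(f), i.e. x^(31/q) ≠ 1 for each prime q | 31.
x^(1) mod f = x.
None equal 1, so x has full order 31; f is primitive.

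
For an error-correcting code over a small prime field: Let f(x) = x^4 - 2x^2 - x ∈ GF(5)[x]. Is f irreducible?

No

Check for roots in GF(5): f(0) = 0 → root; f(1) = 3; f(2) = 1; f(3) = 0 → root; f(4) = 0 → root.
f(0) = 0, so (x) divides f(x); f is reducible.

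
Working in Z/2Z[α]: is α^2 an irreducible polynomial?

No

Write h(α) = α^2.
Check for roots in Z/2Z: h(0) = 0 → root; h(1) = 1.
h(0) = 0, so (α) divides h(α); h is reducible.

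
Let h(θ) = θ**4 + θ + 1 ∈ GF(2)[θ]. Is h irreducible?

Yes

Check for roots in GF(2): h(0) = 1; h(1) = 1.
No roots, so no linear factors.
Monic irreducibles of degree 2 over GF(2): θ**2 + θ + 1.
None of them divide h (all give nonzero remainder).
No irreducible factor of degree ≤ 2 exists, so h is irreducible over GF(2).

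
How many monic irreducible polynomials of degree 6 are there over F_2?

By the necklace-counting formula, N_2(6) = (1/6) Σ_{d|6} μ(6/d)·2^d.
Divisors of 6: 1, 2, 3, 6; μ(6/d) for each: 1, -1, -1, 1.
Σ = 2^1 − 2^2 − 2^3 + 2^6 = 54.
N = 54/6 = 9.

9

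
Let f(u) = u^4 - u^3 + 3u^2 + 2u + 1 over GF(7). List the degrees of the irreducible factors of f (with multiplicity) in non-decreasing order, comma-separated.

Complete factorization: f(u) = (u^4 - u^3 + 3u^2 + 2u + 1).
Factor degrees with multiplicity: 4 = 4.

4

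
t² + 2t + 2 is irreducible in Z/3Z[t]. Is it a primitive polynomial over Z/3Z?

Write f(t) = t² + 2t + 2.
|GF(3^2)^×| = 3^2 − 1 = 8. Prime factorization: 8 = 2^3.
f is primitive ⇔ t has order 8 in GF(3)[t]/(f), i.e. t^(8/q) ≠ 1 for each prime q | 8.
t^(4) mod f = 2.
None equal 1, so t has full order 8; f is primitive.

Yes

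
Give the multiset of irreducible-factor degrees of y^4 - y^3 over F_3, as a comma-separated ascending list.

Write g(y) = y^4 - y^3.
Roots in F_3: g(0) = 0 → root; g(1) = 0 → root; g(2) = 2.
Linear factors from roots: (y), (y - 1).
Complete factorization: g(y) = (y - 1)·(y)^3.
Factor degrees with multiplicity: 1 + 1 + 1 + 1 = 4.

1, 1, 1, 1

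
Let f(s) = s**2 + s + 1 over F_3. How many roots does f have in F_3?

1

Evaluate at each of the 3 elements of F_3:
f(0) = 1; f(1) = 0 → root; f(2) = 1.
Roots: {1}.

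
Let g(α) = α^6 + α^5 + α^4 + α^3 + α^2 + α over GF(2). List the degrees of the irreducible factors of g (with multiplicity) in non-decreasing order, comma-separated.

1, 1, 2, 2

Roots in GF(2): g(0) = 0 → root; g(1) = 0 → root.
Linear factors from roots: (α), (α + 1).
Complete factorization: g(α) = (α)·(α + 1)·(α^2 + α + 1)^2.
Factor degrees with multiplicity: 1 + 1 + 2 + 2 = 6.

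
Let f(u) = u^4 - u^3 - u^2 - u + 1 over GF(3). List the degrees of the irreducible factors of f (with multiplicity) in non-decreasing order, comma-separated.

1, 1, 2

Roots in GF(3): f(0) = 1; f(1) = 2; f(2) = 0 → root.
Linear factors from roots: (u + 1).
Complete factorization: f(u) = (u + 1)^2·(u^2 + 1).
Factor degrees with multiplicity: 1 + 1 + 2 = 4.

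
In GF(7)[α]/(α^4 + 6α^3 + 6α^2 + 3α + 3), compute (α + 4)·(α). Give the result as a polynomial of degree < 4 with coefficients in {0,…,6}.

Multiply in GF(7)[α]: (α + 4)·(α) = α^2 + 4α.
Reduced: α^2 + 4α.

α^2 + 4α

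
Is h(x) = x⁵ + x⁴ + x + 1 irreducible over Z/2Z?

Check for roots in Z/2Z: h(0) = 1; h(1) = 0 → root.
h(1) = 0, so (x − 1) divides h(x); h is reducible.

No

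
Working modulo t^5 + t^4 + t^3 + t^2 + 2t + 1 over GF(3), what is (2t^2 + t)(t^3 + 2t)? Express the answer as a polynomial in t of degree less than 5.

2t^4 + 2t^3 + 2t + 1

Multiply in GF(3)[t]: (2t^2 + t)·(t^3 + 2t) = 2t^5 + t^4 + t^3 + 2t^2.
Reduce using t^5 ≡ 2t^4 + 2t^3 + 2t^2 + t + 2 (mod t^5 + t^4 + t^3 + t^2 + 2t + 1).
Reduced: 2t^4 + 2t^3 + 2t + 1.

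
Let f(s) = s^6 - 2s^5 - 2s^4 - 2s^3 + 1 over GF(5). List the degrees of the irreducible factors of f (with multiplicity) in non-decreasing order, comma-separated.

Roots in GF(5): f(0) = 1; f(1) = 1; f(2) = 3; f(3) = 3; f(4) = 4.
Complete factorization: f(s) = (s^6 - 2s^5 - 2s^4 - 2s^3 + 1).
Factor degrees with multiplicity: 6 = 6.

6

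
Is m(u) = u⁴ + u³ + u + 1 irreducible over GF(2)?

No

Check for roots in GF(2): m(0) = 1; m(1) = 0 → root.
m(1) = 0, so (u − 1) divides m(u); m is reducible.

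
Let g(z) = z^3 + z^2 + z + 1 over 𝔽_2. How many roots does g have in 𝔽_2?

1

Evaluate at each of the 2 elements of 𝔽_2:
g(0) = 1; g(1) = 0 → root.
Roots: {1}.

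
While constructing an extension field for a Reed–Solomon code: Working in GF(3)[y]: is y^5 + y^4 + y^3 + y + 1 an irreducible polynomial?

Yes

Write f(y) = y^5 + y^4 + y^3 + y + 1.
Check for roots in GF(3): f(0) = 1; f(1) = 2; f(2) = 2.
No roots, so no linear factors.
Monic irreducibles of degree 2 over GF(3): y^2 + 1, y^2 + y + 2, y^2 + 2y + 2.
None of them divide f (all give nonzero remainder).
No irreducible factor of degree ≤ 2 exists, so f is irreducible over GF(3).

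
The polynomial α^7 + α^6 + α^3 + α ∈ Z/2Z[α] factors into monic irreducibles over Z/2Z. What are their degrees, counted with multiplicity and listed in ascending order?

1, 1, 2, 3

Write f(α) = α^7 + α^6 + α^3 + α.
Roots in Z/2Z: f(0) = 0 → root; f(1) = 0 → root.
Linear factors from roots: (α), (α + 1).
Complete factorization: f(α) = (α)·(α + 1)·(α^2 + α + 1)·(α^3 + α^2 + 1).
Factor degrees with multiplicity: 1 + 1 + 2 + 3 = 7.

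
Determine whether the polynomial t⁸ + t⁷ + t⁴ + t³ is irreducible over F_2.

No

Write m(t) = t⁸ + t⁷ + t⁴ + t³.
Check for roots in F_2: m(0) = 0 → root; m(1) = 0 → root.
m(0) = 0, so (t) divides m(t); m is reducible.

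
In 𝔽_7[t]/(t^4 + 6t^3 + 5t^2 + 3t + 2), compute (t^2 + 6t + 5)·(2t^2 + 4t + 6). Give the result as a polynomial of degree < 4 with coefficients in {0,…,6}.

4t^3 + 2t^2 + t + 5

Multiply in 𝔽_7[t]: (t^2 + 6t + 5)·(2t^2 + 4t + 6) = 2t^4 + 2t^3 + 5t^2 + 2.
Reduce using t^4 ≡ t^3 + 2t^2 + 4t + 5 (mod t^4 + 6t^3 + 5t^2 + 3t + 2).
Reduced: 4t^3 + 2t^2 + t + 5.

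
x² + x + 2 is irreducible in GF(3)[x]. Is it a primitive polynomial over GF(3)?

Write f(x) = x² + x + 2.
|GF(3^2)^×| = 3^2 − 1 = 8. Prime factorization: 8 = 2^3.
f is primitive ⇔ x has order 8 in GF(3)[x]/(f), i.e. x^(8/q) ≠ 1 for each prime q | 8.
x^(4) mod f = 2.
None equal 1, so x has full order 8; f is primitive.

Yes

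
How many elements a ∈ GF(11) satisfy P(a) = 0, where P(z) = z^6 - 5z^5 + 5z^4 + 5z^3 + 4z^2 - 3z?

3

Evaluate at each of the 11 elements of GF(11):
P(0) = 0 → root; P(1) = 7; P(2) = 1; P(3) = 4; P(4) = 1; P(5) = 7; P(6) = 7; P(7) = 0 → root; P(8) = 4; P(9) = 0 → root; P(10) = 2.
Roots: {0, 7, 9}.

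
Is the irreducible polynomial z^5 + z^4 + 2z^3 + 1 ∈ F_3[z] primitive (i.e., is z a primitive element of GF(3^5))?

Yes

Write f(z) = z^5 + z^4 + 2z^3 + 1.
|GF(3^5)^×| = 3^5 − 1 = 242. Prime factorization: 242 = 2·11^2.
f is primitive ⇔ z has order 242 in GF(3)[z]/(f), i.e. z^(242/q) ≠ 1 for each prime q | 242.
z^(121) mod f = 2.
z^(22) mod f = z^4 + z^2 + 2z + 2.
None equal 1, so z has full order 242; f is primitive.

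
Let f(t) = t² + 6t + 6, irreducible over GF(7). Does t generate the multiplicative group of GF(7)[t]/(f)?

|GF(7^2)^×| = 7^2 − 1 = 48. Prime factorization: 48 = 2^4·3.
f is primitive ⇔ t has order 48 in GF(7)[t]/(f), i.e. t^(48/q) ≠ 1 for each prime q | 48.
t^(24) mod f = 6.
t^(16) mod f = 1
Since t^(16) = 1, the order of t divides 16 < 48; not primitive.

No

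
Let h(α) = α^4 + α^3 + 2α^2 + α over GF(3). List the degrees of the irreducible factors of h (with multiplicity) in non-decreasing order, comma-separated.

1, 3

Roots in GF(3): h(0) = 0 → root; h(1) = 2; h(2) = 1.
Linear factors from roots: (α).
Complete factorization: h(α) = (α)·(α^3 + α^2 + 2α + 1).
Factor degrees with multiplicity: 1 + 3 = 4.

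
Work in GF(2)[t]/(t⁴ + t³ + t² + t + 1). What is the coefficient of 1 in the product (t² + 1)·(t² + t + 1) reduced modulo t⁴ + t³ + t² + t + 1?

0

Multiply in GF(2)[t]: (t² + 1)·(t² + t + 1) = t⁴ + t³ + t + 1.
Reduce using t⁴ ≡ t³ + t² + t + 1 (mod t⁴ + t³ + t² + t + 1).
Reduced: t².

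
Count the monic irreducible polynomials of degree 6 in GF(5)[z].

By the necklace-counting formula, N_5(6) = (1/6) Σ_{d|6} μ(6/d)·5^d.
Divisors of 6: 1, 2, 3, 6; μ(6/d) for each: 1, -1, -1, 1.
Σ = 5^1 − 5^2 − 5^3 + 5^6 = 15480.
N = 15480/6 = 2580.

2580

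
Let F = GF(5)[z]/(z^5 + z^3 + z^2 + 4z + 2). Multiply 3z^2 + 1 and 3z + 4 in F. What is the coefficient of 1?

4

Multiply in GF(5)[z]: (3z^2 + 1)·(3z + 4) = 4z^3 + 2z^2 + 3z + 4.
Reduced: 4z^3 + 2z^2 + 3z + 4.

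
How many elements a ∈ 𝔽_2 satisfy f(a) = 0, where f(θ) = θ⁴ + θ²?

2

Evaluate at each of the 2 elements of 𝔽_2:
f(0) = 0 → root; f(1) = 0 → root.
Roots: {0, 1}.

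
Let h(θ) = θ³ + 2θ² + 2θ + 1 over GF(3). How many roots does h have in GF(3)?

Evaluate at each of the 3 elements of GF(3):
h(0) = 1; h(1) = 0 → root; h(2) = 0 → root.
Roots: {1, 2}.

2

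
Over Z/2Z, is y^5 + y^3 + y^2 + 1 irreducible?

Write f(y) = y^5 + y^3 + y^2 + 1.
Check for roots in Z/2Z: f(0) = 1; f(1) = 0 → root.
f(1) = 0, so (y − 1) divides f(y); f is reducible.

No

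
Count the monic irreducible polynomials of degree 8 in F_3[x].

810

x^(3^8) − x is the product of all monic irreducibles of degree dividing 8; Möbius inversion gives N = (1/8) Σ μ(8/d)·3^d.
Divisors of 8: 1, 2, 4, 8; μ(8/d) for each: 0, 0, -1, 1.
Σ = − 3^4 + 3^8 = 6480.
N = 6480/8 = 810.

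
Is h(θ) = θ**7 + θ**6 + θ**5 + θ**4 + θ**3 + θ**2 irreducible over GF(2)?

Check for roots in GF(2): h(0) = 0 → root; h(1) = 0 → root.
h(0) = 0, so (θ) divides h(θ); h is reducible.

No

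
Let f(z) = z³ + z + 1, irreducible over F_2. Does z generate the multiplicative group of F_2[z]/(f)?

|GF(2^3)^×| = 2^3 − 1 = 7. Prime factorization: 7 = 7.
f is primitive ⇔ z has order 7 in GF(2)[z]/(f), i.e. z^(7/q) ≠ 1 for each prime q | 7.
z^(1) mod f = z.
None equal 1, so z has full order 7; f is primitive.

Yes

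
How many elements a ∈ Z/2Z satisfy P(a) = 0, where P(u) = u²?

1

Evaluate at each of the 2 elements of Z/2Z:
P(0) = 0 → root; P(1) = 1.
Roots: {0}.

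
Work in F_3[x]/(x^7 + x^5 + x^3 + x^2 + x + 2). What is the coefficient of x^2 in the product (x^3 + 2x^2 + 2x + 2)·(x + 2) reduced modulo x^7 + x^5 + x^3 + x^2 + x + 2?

Multiply in F_3[x]: (x^3 + 2x^2 + 2x + 2)·(x + 2) = x^4 + x^3 + 1.
Reduced: x^4 + x^3 + 1.

0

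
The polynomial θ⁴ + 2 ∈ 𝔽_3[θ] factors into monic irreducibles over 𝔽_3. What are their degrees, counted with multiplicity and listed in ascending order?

1, 1, 2

Write f(θ) = θ⁴ + 2.
Roots in 𝔽_3: f(0) = 2; f(1) = 0 → root; f(2) = 0 → root.
Linear factors from roots: (θ + 2), (θ + 1).
Complete factorization: f(θ) = (θ + 1)·(θ + 2)·(θ² + 1).
Factor degrees with multiplicity: 1 + 1 + 2 = 4.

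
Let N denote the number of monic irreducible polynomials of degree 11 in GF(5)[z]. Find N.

4438920

x^(5^11) − x is the product of all monic irreducibles of degree dividing 11; Möbius inversion gives N = (1/11) Σ μ(11/d)·5^d.
Divisors of 11: 1, 11; μ(11/d) for each: -1, 1.
Σ = − 5^1 + 5^11 = 48828120.
N = 48828120/11 = 4438920.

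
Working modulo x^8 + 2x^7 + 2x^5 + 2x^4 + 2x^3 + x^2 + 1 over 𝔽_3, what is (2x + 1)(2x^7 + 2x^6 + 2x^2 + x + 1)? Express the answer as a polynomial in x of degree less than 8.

x^7 + 2x^6 + x^5 + x^4 + 2x^3

Multiply in 𝔽_3[x]: (2x + 1)·(2x^7 + 2x^6 + 2x^2 + x + 1) = x^8 + 2x^6 + x^3 + x^2 + 1.
Reduce using x^8 ≡ x^7 + x^5 + x^4 + x^3 + 2x^2 + 2 (mod x^8 + 2x^7 + 2x^5 + 2x^4 + 2x^3 + x^2 + 1).
Reduced: x^7 + 2x^6 + x^5 + x^4 + 2x^3.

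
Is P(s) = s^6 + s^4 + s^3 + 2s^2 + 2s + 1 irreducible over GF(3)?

Check for roots in GF(3): P(0) = 1; P(1) = 2; P(2) = 2.
No roots, so no linear factors.
Monic irreducibles of degree 2 over GF(3): s^2 + 1, s^2 + s + 2, s^2 + 2s + 2.
s^2 + s + 2 divides P: P(s) = (s^2 + s + 2)·(s^4 + 2s^3 + 2).

No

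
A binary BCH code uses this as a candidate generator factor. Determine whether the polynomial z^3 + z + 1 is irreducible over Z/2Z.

Write f(z) = z^3 + z + 1.
Check for roots in Z/2Z: f(0) = 1; f(1) = 1.
No roots. A degree-3 polynomial over a field with no linear factor is irreducible.

Yes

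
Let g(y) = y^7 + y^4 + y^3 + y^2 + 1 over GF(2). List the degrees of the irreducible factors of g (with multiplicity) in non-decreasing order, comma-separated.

7

Roots in GF(2): g(0) = 1; g(1) = 1.
Complete factorization: g(y) = (y^7 + y^4 + y^3 + y^2 + 1).
Factor degrees with multiplicity: 7 = 7.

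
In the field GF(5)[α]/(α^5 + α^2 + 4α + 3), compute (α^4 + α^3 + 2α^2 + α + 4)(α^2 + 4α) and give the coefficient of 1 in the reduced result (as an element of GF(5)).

Multiply in GF(5)[α]: (α^4 + α^3 + 2α^2 + α + 4)·(α^2 + 4α) = α^6 + α^4 + 4α^3 + 3α^2 + α.
Reduce using α^5 ≡ 4α^2 + α + 2 (mod α^5 + α^2 + 4α + 3).
Reduced: α^4 + 3α^3 + 4α^2 + 3α.

0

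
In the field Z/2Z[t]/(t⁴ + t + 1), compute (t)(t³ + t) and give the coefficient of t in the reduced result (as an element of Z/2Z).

1

Multiply in Z/2Z[t]: (t)·(t³ + t) = t⁴ + t².
Reduce using t⁴ ≡ t + 1 (mod t⁴ + t + 1).
Reduced: t² + t + 1.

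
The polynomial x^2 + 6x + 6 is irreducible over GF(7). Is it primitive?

Write f(x) = x^2 + 6x + 6.
|GF(7^2)^×| = 7^2 − 1 = 48. Prime factorization: 48 = 2^4·3.
f is primitive ⇔ x has order 48 in GF(7)[x]/(f), i.e. x^(48/q) ≠ 1 for each prime q | 48.
x^(24) mod f = 6.
x^(16) mod f = 1
Since x^(16) = 1, the order of x divides 16 < 48; not primitive.

No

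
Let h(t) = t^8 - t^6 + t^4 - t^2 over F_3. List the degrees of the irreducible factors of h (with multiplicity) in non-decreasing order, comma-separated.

Roots in F_3: h(0) = 0 → root; h(1) = 0 → root; h(2) = 0 → root.
Linear factors from roots: (t), (t - 1), (t + 1).
Complete factorization: h(t) = (t + 1)·(t - 1)·(t)^2·(t^2 + t - 1)·(t^2 - t - 1).
Factor degrees with multiplicity: 1 + 1 + 1 + 1 + 2 + 2 = 8.

1, 1, 1, 1, 2, 2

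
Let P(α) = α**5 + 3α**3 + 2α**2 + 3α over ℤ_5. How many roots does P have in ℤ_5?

3

Evaluate at each of the 5 elements of ℤ_5:
P(0) = 0 → root; P(1) = 4; P(2) = 0 → root; P(3) = 1; P(4) = 0 → root.
Roots: {0, 2, 4}.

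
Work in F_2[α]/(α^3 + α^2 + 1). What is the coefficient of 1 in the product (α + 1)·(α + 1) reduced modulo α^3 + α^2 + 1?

Multiply in F_2[α]: (α + 1)·(α + 1) = α^2 + 1.
Reduced: α^2 + 1.

1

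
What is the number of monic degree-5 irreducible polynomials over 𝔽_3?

Gauss's count: N_{3}(5) = (1/5) Σ_{d|5} μ(5/d)·3^d.
Divisors of 5: 1, 5; μ(5/d) for each: -1, 1.
Σ = − 3^1 + 3^5 = 240.
N = 240/5 = 48.

48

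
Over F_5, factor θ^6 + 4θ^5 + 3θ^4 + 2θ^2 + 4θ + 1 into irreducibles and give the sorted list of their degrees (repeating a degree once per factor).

1, 1, 2, 2

Write h(θ) = θ^6 + 4θ^5 + 3θ^4 + 2θ^2 + 4θ + 1.
Roots in F_5: h(0) = 1; h(1) = 0 → root; h(2) = 2; h(3) = 0 → root; h(4) = 4.
Linear factors from roots: (θ + 4), (θ + 2).
Complete factorization: h(θ) = (θ + 2)·(θ + 4)·(θ^2 + 3)·(θ^2 + 3θ + 4).
Factor degrees with multiplicity: 1 + 1 + 2 + 2 = 6.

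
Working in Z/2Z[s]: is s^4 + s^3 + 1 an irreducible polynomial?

Yes

Write h(s) = s^4 + s^3 + 1.
Check for roots in Z/2Z: h(0) = 1; h(1) = 1.
No roots, so no linear factors.
Monic irreducibles of degree 2 over GF(2): s^2 + s + 1.
None of them divide h (all give nonzero remainder).
No irreducible factor of degree ≤ 2 exists, so h is irreducible over GF(2).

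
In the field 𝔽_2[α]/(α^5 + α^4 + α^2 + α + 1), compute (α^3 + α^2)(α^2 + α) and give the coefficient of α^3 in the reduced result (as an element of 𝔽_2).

Multiply in 𝔽_2[α]: (α^3 + α^2)·(α^2 + α) = α^5 + α^3.
Reduce using α^5 ≡ α^4 + α^2 + α + 1 (mod α^5 + α^4 + α^2 + α + 1).
Reduced: α^4 + α^3 + α^2 + α + 1.

1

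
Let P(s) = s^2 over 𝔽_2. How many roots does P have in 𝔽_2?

1

Evaluate at each of the 2 elements of 𝔽_2:
P(0) = 0 → root; P(1) = 1.
Roots: {0}.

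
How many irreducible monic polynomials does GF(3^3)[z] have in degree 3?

By the necklace-counting formula, N_27(3) = (1/3) Σ_{d|3} μ(3/d)·27^d.
Divisors of 3: 1, 3; μ(3/d) for each: -1, 1.
Σ = − 27^1 + 27^3 = 19656.
N = 19656/3 = 6552.

6552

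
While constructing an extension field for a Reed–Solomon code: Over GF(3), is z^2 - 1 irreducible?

No

Write h(z) = z^2 - 1.
Check for roots in GF(3): h(0) = 2; h(1) = 0 → root; h(2) = 0 → root.
h(1) = 0, so (z − 1) divides h(z); h is reducible.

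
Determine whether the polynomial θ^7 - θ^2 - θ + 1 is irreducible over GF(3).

No

Write m(θ) = θ^7 - θ^2 - θ + 1.
Check for roots in GF(3): m(0) = 1; m(1) = 0 → root; m(2) = 0 → root.
m(1) = 0, so (θ − 1) divides m(θ); m is reducible.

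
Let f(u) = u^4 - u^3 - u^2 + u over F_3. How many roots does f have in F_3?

3

Evaluate at each of the 3 elements of F_3:
f(0) = 0 → root; f(1) = 0 → root; f(2) = 0 → root.
Roots: {0, 1, 2}.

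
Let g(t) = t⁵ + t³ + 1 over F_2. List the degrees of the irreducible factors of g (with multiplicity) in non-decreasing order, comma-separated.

5

Roots in F_2: g(0) = 1; g(1) = 1.
Complete factorization: g(t) = (t⁵ + t³ + 1).
Factor degrees with multiplicity: 5 = 5.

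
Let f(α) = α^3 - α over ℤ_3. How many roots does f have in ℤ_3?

Evaluate at each of the 3 elements of ℤ_3:
f(0) = 0 → root; f(1) = 0 → root; f(2) = 0 → root.
Roots: {0, 1, 2}.

3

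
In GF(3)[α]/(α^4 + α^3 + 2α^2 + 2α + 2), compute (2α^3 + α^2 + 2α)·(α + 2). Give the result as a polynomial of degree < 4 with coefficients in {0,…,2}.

Multiply in GF(3)[α]: (2α^3 + α^2 + 2α)·(α + 2) = 2α^4 + 2α^3 + α^2 + α.
Reduce using α^4 ≡ 2α^3 + α^2 + α + 1 (mod α^4 + α^3 + 2α^2 + 2α + 2).
Reduced: 2.

2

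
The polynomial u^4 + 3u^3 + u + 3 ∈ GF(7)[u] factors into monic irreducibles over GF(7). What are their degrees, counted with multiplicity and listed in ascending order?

Write h(u) = u^4 + 3u^3 + u + 3.
Linear factors from roots: (u + 4), (u + 3), (u + 2), (u + 1).
Complete factorization: h(u) = (u + 1)·(u + 2)·(u + 3)·(u + 4).
Factor degrees with multiplicity: 1 + 1 + 1 + 1 = 4.

1, 1, 1, 1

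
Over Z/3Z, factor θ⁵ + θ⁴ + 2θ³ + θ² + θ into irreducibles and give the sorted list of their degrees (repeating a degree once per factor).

Write h(θ) = θ⁵ + θ⁴ + 2θ³ + θ² + θ.
Roots in Z/3Z: h(0) = 0 → root; h(1) = 0 → root; h(2) = 1.
Linear factors from roots: (θ), (θ + 2).
Complete factorization: h(θ) = (θ)·(θ + 2)^2·(θ² + 1).
Factor degrees with multiplicity: 1 + 1 + 1 + 2 = 5.

1, 1, 1, 2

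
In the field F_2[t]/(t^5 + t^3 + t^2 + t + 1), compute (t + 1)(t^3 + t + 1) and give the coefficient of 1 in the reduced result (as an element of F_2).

Multiply in F_2[t]: (t + 1)·(t^3 + t + 1) = t^4 + t^3 + t^2 + 1.
Reduced: t^4 + t^3 + t^2 + 1.

1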